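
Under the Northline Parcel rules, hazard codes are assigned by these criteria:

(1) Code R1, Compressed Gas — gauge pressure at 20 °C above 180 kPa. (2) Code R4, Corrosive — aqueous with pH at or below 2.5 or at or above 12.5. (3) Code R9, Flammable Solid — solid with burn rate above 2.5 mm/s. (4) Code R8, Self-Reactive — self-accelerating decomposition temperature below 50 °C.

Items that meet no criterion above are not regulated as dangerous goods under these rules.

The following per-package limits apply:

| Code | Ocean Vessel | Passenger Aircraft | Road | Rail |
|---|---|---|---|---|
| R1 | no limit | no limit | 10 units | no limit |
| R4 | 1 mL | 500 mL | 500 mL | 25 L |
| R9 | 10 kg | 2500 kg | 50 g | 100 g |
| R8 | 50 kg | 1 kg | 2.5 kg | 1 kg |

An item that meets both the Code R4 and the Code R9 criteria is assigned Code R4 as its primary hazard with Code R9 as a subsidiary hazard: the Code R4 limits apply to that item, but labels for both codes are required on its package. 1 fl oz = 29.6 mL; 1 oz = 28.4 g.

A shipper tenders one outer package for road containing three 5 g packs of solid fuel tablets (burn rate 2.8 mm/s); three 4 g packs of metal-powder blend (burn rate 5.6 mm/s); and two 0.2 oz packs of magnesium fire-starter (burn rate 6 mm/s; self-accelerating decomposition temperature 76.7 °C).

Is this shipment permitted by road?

Burn rate 2.8 mm/s meets the Code R9 criterion (Flammable Solid), so the solid fuel tablets are Code R9.
With burn rate 5.6 mm/s (> 2.5 mm/s), the metal-powder blend falls in Code R9.
The magnesium fire-starter has burn rate 6 mm/s, which is > 2.5 mm/s, so it is Code R9 (Flammable Solid).
Code R9 net quantity: (three 5 g packs = 15 g) + (three 4 g packs = 12 g) + (two 0.2 oz packs = 11.36 g) = 38.36 g.
38.36 g is within the road limit of 50 g for Code R9.

Yes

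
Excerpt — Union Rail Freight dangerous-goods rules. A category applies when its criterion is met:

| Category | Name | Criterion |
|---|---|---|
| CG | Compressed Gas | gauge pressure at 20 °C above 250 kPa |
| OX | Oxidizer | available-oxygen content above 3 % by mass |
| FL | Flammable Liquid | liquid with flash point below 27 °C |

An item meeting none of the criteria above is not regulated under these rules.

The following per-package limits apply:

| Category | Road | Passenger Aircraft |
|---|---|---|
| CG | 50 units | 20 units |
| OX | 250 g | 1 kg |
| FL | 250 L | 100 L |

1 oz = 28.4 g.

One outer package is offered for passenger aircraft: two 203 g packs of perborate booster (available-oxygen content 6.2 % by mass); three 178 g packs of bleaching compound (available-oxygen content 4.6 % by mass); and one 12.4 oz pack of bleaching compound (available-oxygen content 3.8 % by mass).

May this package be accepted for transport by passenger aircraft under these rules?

No

The perborate booster has available-oxygen content 6.2 % by mass, which is > 3 % by mass, so it is Category OX (Oxidizer).
Bleaching compound: available-oxygen content 4.6 % by mass > 3 % by mass → Category OX (Oxidizer).
Bleaching compound: available-oxygen content 3.8 % by mass > 3 % by mass → Category OX (Oxidizer).
Category OX net quantity: (two 203 g packs = 406 g) + (three 178 g packs = 534 g) + (one 12.4 oz pack = 352.16 g) = 1292.16 g.
1292.16 g exceeds the passenger aircraft limit of 1 kg for Category OX.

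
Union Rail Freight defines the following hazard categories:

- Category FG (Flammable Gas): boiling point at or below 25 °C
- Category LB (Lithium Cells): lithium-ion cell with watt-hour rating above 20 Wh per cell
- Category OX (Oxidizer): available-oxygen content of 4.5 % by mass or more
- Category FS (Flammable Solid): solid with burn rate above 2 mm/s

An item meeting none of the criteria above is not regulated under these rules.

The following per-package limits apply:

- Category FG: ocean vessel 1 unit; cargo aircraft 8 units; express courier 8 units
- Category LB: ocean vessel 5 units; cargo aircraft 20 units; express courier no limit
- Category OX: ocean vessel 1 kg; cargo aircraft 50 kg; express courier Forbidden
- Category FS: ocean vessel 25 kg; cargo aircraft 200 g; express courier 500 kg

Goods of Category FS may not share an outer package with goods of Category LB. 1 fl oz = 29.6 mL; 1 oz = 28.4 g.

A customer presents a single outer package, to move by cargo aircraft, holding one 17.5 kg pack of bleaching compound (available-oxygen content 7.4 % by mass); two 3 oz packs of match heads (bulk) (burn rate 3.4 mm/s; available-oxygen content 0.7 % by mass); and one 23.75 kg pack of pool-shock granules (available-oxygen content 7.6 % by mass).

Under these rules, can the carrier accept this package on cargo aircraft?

Available-oxygen content 7.4 % by mass meets the Category OX criterion (Oxidizer), so the bleaching compound is Category OX.
Match heads (bulk): burn rate 3.4 mm/s > 2 mm/s → Category FS (Flammable Solid).
Pool-shock granules: available-oxygen content 7.6 % by mass ≥ 4.5 % by mass → Category OX (Oxidizer).
Category FS quantity: two 3 oz packs = 170.4 g.
170.4 g ≤ 200 g (cargo aircraft limit, Category FS) — within limit.
Category OX net quantity: 17.5 kg + 23.75 kg = 41.25 kg.
That is within the Category OX cargo aircraft limit of 50 kg.
The segregation rule (Category FS with Category LB) does not apply to Category FS with Category OX.
Every hazard category is within its cargo aircraft limit and no segregation rule is violated.

Yes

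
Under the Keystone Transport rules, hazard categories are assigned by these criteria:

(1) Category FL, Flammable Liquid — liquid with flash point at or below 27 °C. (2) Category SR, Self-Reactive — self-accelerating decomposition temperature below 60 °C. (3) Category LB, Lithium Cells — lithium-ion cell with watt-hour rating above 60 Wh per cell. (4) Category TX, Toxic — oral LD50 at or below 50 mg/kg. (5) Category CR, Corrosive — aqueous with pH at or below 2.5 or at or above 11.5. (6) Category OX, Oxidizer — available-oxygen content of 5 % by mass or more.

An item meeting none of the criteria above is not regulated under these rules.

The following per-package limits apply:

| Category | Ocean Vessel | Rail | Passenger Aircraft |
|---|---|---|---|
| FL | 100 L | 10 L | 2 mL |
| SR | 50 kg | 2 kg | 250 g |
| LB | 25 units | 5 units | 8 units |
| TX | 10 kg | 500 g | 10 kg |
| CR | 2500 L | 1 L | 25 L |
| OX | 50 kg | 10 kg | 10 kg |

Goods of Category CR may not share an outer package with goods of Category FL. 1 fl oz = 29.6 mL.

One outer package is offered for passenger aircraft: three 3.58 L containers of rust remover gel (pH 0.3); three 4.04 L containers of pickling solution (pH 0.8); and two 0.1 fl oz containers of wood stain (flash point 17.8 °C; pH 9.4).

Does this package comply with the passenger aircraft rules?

No

pH 0.3 meets the Category CR criterion (Corrosive), so the rust remover gel is Category CR.
pH 0.8 meets the Category CR criterion (Corrosive), so the pickling solution is Category CR.
With flash point 17.8 °C (≤ 27 °C), the wood stain falls in Category FL.
Category CR net quantity: (three 3.58 L containers = 10.74 L) + (three 4.04 L containers = 12.12 L) = 22.86 L.
That is within the Category CR passenger aircraft limit of 25 L.
Category FL quantity: two 0.1 fl oz containers = 5.92 mL.
5.92 mL exceeds the passenger aircraft limit of 2 mL for Category FL.
Category CR and Category FL may not share an outer package.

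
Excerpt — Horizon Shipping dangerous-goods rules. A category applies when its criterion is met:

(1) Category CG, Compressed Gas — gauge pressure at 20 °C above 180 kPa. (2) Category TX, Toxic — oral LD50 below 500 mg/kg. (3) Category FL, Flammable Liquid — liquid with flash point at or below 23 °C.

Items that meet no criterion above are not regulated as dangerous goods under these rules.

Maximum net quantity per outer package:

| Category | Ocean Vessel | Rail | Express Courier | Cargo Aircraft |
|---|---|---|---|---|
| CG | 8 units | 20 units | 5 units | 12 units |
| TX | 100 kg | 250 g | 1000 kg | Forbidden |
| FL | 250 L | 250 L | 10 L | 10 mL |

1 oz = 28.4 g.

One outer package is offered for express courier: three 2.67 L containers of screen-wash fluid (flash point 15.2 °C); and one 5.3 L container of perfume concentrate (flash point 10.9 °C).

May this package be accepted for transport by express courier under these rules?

Flash point 15.2 °C meets the Category FL criterion (Flammable Liquid), so the screen-wash fluid is Category FL.
The perfume concentrate has flash point 10.9 °C, which is ≤ 23 °C, so it is Category FL (Flammable Liquid).
Category FL net quantity: (three 2.67 L containers = 8.01 L) + 5.3 L = 13.31 L.
13.31 L > 10 L (express courier limit, Category FL) — over the limit.

No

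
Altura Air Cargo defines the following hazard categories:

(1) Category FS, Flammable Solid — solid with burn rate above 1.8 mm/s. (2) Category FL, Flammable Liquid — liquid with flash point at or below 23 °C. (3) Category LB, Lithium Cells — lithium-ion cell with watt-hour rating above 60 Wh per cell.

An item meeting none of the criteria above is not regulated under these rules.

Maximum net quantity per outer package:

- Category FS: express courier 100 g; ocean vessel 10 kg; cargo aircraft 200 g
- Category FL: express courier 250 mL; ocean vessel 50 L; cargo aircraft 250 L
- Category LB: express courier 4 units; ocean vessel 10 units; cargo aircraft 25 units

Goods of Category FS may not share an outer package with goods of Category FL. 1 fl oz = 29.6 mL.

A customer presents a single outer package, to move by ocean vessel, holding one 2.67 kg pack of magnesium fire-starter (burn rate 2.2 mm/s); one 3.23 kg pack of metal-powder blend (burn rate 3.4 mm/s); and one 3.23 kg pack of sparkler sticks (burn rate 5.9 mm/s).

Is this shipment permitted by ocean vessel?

Yes

Burn rate 2.2 mm/s meets the Category FS criterion (Flammable Solid), so the magnesium fire-starter is Category FS.
Metal-powder blend: burn rate 3.4 mm/s > 1.8 mm/s → Category FS (Flammable Solid).
With burn rate 5.9 mm/s (> 1.8 mm/s), the sparkler sticks fall in Category FS.
Category FS net quantity: 2.67 kg + 3.23 kg + 3.23 kg = 9.13 kg.
That is within the Category FS ocean vessel limit of 10 kg.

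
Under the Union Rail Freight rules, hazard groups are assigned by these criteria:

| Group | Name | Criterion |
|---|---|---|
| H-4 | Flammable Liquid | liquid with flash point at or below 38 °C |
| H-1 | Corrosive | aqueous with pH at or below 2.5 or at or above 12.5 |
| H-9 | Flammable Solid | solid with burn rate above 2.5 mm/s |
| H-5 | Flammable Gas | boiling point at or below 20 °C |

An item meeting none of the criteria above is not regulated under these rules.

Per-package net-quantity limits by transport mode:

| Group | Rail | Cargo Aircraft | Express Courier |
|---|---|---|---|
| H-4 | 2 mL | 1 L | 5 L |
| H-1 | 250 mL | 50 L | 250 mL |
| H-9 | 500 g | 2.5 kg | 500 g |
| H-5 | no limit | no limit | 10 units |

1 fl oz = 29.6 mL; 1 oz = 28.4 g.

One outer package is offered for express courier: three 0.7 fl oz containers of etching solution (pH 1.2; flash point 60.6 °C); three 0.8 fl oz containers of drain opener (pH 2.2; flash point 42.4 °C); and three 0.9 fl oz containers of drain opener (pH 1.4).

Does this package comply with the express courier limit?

Yes

pH 1.2 meets the Group H-1 criterion (Corrosive), so the etching solution is Group H-1.
The drain opener has pH 2.2, which is ≤ 2.5, so it is Group H-1 (Corrosive).
With pH 1.4 (≤ 2.5), the drain opener falls in Group H-1.
Total Group H-1: (three 0.7 fl oz containers = 62.16 mL) + (three 0.8 fl oz containers = 71.04 mL) + (three 0.9 fl oz containers = 79.92 mL) = 213.12 mL.
213.12 mL ≤ 250 mL (express courier limit, Group H-1) — within limit.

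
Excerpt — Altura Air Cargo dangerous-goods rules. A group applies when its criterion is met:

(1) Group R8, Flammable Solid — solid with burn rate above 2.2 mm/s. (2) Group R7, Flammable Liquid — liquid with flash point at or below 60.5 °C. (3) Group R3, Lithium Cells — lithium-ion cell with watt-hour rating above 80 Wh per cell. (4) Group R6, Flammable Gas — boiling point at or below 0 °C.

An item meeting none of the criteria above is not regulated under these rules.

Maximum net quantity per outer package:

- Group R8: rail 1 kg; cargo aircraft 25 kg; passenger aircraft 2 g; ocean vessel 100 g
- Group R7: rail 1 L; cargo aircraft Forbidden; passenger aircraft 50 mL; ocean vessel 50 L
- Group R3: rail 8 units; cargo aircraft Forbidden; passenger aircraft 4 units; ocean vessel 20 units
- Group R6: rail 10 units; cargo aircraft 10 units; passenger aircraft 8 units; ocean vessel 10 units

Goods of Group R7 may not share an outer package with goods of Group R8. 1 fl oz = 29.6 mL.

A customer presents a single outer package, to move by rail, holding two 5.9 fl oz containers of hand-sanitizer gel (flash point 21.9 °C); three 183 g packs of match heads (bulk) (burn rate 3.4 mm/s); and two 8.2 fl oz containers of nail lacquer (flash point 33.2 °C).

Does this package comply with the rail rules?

No

Hand-sanitizer gel: flash point 21.9 °C ≤ 60.5 °C → Group R7 (Flammable Liquid).
Burn rate 3.4 mm/s meets the Group R8 criterion (Flammable Solid), so the match heads (bulk) are Group R8.
Nail lacquer: flash point 33.2 °C ≤ 60.5 °C → Group R7 (Flammable Liquid).
Total Group R7: (two 5.9 fl oz containers = 349.28 mL) + (two 8.2 fl oz containers = 485.44 mL) = 834.72 mL.
That is within the Group R7 rail limit of 1 L.
Group R8 quantity: three 183 g packs = 549 g.
549 g ≤ 1 kg (rail limit, Group R8) — within limit.
Group R7 and Group R8 may not share an outer package.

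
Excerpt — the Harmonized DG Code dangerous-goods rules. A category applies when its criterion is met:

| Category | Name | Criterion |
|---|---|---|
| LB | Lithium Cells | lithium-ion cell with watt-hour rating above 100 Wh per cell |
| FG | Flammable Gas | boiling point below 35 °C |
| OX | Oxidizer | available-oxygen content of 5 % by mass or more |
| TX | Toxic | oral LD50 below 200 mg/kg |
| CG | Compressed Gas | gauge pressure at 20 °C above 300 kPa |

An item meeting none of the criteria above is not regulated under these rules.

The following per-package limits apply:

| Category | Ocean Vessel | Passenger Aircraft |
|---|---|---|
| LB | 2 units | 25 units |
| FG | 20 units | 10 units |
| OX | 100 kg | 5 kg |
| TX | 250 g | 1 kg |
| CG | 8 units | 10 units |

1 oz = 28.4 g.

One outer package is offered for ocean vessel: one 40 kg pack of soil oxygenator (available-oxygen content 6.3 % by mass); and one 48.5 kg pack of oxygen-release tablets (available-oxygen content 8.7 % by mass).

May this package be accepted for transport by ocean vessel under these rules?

Soil oxygenator: available-oxygen content 6.3 % by mass ≥ 5 % by mass → Category OX (Oxidizer).
The oxygen-release tablets have available-oxygen content 8.7 % by mass, which is ≥ 5 % by mass, so they are Category OX (Oxidizer).
Category OX net quantity: 40 kg + 48.5 kg = 88.5 kg.
88.5 kg ≤ 100 kg (ocean vessel limit, Category OX) — within limit.

Yes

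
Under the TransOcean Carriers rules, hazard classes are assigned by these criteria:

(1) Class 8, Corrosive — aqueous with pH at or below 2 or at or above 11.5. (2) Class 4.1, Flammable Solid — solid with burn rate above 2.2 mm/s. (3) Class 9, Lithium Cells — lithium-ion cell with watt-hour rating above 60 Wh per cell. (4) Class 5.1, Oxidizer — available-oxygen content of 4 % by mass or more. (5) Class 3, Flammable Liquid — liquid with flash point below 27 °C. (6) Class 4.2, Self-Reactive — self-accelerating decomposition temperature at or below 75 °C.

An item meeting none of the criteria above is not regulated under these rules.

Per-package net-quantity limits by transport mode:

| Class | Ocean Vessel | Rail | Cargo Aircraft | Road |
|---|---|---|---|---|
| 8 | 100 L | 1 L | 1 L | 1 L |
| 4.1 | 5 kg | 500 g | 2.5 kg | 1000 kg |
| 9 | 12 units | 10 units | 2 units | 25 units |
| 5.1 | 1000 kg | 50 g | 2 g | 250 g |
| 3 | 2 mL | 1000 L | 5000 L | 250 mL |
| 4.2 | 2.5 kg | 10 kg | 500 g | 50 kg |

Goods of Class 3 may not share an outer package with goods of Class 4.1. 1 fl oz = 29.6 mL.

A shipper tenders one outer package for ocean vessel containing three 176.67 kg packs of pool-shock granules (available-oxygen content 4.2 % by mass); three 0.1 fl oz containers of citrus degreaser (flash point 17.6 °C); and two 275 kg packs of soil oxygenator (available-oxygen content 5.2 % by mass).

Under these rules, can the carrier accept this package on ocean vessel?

Available-oxygen content 4.2 % by mass meets the Class 5.1 criterion (Oxidizer), so the pool-shock granules are Class 5.1.
Flash point 17.6 °C meets the Class 3 criterion (Flammable Liquid), so the citrus degreaser is Class 3.
Available-oxygen content 5.2 % by mass meets the Class 5.1 criterion (Oxidizer), so the soil oxygenator is Class 5.1.
Class 5.1 net quantity: (three 176.67 kg packs = 530.01 kg) + (two 275 kg packs = 550 kg) = 1080.01 kg.
1080.01 kg exceeds the ocean vessel limit of 1000 kg for Class 5.1.
Class 3 quantity: three 0.1 fl oz containers = 8.88 mL.
8.88 mL exceeds the ocean vessel limit of 2 mL for Class 3.
The segregation rule (Class 3 with Class 4.1) does not apply to Class 5.1 with Class 3.

No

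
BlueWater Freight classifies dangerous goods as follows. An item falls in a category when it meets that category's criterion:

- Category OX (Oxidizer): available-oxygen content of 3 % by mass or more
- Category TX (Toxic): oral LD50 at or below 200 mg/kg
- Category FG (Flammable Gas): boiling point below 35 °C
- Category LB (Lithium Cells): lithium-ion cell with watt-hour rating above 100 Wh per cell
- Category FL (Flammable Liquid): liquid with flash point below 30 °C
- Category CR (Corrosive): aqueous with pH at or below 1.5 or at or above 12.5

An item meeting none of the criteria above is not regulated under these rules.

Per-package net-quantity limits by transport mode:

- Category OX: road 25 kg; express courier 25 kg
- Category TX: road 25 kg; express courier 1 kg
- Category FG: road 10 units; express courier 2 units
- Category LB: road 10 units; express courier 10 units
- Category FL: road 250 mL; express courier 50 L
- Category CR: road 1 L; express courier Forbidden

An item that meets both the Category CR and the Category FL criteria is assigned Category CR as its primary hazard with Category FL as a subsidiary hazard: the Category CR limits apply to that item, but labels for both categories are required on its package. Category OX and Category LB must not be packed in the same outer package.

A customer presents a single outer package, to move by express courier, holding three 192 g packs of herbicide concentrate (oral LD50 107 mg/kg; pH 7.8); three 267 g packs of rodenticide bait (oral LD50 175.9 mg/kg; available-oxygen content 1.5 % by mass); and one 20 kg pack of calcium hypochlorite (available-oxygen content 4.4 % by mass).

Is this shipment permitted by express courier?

No

The herbicide concentrate has oral LD50 107 mg/kg, which is ≤ 200 mg/kg, so it is Category TX (Toxic).
The rodenticide bait has oral LD50 175.9 mg/kg, which is ≤ 200 mg/kg, so it is Category TX (Toxic).
Available-oxygen content 4.4 % by mass meets the Category OX criterion (Oxidizer), so the calcium hypochlorite is Category OX.
Total Category TX: (three 192 g packs = 576 g) + (three 267 g packs = 801 g) = 1.377 kg.
That exceeds the Category TX express courier limit of 1 kg.
Category OX quantity: 20 kg.
That is within the Category OX express courier limit of 25 kg.
The segregation rule (Category OX with Category LB) does not apply to Category TX with Category OX.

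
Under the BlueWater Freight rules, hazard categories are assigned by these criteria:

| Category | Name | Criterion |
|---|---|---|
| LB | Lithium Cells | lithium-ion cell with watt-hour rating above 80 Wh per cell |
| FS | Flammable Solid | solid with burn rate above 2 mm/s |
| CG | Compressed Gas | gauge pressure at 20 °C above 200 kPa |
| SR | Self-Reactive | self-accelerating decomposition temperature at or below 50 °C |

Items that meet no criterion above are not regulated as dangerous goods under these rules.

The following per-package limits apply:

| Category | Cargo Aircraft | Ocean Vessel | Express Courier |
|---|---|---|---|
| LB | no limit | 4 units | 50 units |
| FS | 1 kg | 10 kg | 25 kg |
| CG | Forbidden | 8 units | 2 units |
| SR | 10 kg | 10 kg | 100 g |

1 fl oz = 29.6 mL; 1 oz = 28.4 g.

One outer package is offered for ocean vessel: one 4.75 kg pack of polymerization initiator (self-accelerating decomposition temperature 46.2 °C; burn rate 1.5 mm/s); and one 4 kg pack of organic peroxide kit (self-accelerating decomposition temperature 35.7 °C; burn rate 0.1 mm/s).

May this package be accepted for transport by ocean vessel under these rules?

Yes

Self-accelerating decomposition temperature 46.2 °C meets the Category SR criterion (Self-Reactive), so the polymerization initiator is Category SR.
Self-accelerating decomposition temperature 35.7 °C meets the Category SR criterion (Self-Reactive), so the organic peroxide kit is Category SR.
Total Category SR: 4.75 kg + 4 kg = 8.75 kg.
8.75 kg ≤ 10 kg (ocean vessel limit, Category SR) — within limit.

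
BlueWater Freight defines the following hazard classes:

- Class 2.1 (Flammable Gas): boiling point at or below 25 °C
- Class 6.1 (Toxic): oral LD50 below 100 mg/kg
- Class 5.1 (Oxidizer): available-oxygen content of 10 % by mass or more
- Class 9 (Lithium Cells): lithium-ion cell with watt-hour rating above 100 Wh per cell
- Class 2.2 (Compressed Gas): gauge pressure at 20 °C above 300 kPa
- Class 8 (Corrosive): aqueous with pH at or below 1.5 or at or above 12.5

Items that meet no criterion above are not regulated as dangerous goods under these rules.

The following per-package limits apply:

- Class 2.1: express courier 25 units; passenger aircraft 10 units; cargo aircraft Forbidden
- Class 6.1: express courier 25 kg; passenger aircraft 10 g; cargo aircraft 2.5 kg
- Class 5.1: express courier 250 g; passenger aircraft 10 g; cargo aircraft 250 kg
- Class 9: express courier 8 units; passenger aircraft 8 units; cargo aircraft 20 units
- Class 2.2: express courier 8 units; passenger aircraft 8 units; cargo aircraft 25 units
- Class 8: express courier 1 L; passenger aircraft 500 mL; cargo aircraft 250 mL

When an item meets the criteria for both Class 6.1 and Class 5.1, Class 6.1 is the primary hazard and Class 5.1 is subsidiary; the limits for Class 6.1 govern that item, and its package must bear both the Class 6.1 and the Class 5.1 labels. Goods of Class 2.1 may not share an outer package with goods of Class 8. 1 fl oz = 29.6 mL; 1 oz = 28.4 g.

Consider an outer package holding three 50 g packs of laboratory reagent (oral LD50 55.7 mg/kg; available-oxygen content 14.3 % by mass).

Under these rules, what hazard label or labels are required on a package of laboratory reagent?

The laboratory reagent has oral LD50 55.7 mg/kg, which is < 100 mg/kg, so it is Class 6.1 (Toxic).
The laboratory reagent has available-oxygen content 14.3 % by mass, which is ≥ 10 % by mass, so it is Class 5.1 (Oxidizer).
By the precedence rule Class 6.1 is primary and Class 5.1 is subsidiary, and that rule requires both labels on the package.

Class 5.1 and 6.1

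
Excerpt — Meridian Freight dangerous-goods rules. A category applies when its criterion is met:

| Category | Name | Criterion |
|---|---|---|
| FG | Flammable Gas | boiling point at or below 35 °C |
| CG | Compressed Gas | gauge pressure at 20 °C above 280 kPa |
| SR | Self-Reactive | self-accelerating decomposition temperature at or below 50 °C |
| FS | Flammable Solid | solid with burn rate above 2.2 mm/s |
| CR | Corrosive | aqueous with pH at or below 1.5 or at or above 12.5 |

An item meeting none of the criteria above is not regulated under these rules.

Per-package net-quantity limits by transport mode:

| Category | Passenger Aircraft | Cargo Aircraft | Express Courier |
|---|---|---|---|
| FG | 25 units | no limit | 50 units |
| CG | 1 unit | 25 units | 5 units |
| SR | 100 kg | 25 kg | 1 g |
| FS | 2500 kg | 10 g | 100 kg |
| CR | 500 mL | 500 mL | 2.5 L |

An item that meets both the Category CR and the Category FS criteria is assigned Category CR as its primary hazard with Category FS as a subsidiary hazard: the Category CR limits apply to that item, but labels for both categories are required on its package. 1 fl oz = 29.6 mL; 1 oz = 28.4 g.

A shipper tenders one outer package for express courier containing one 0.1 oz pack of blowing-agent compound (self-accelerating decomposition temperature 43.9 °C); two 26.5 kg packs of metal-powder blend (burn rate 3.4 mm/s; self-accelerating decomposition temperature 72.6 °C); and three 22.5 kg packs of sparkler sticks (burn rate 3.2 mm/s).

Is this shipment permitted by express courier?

No

Blowing-agent compound: self-accelerating decomposition temperature 43.9 °C ≤ 50 °C → Category SR (Self-Reactive).
The metal-powder blend has burn rate 3.4 mm/s, which is > 2.2 mm/s, so it is Category FS (Flammable Solid).
The sparkler sticks have burn rate 3.2 mm/s, which is > 2.2 mm/s, so they are Category FS (Flammable Solid).
Total Category FS: (two 26.5 kg packs = 53 kg) + (three 22.5 kg packs = 67.5 kg) = 120.5 kg.
That exceeds the Category FS express courier limit of 100 kg.
Category SR quantity: one 0.1 oz pack = 2.84 g.
That exceeds the Category SR express courier limit of 1 g.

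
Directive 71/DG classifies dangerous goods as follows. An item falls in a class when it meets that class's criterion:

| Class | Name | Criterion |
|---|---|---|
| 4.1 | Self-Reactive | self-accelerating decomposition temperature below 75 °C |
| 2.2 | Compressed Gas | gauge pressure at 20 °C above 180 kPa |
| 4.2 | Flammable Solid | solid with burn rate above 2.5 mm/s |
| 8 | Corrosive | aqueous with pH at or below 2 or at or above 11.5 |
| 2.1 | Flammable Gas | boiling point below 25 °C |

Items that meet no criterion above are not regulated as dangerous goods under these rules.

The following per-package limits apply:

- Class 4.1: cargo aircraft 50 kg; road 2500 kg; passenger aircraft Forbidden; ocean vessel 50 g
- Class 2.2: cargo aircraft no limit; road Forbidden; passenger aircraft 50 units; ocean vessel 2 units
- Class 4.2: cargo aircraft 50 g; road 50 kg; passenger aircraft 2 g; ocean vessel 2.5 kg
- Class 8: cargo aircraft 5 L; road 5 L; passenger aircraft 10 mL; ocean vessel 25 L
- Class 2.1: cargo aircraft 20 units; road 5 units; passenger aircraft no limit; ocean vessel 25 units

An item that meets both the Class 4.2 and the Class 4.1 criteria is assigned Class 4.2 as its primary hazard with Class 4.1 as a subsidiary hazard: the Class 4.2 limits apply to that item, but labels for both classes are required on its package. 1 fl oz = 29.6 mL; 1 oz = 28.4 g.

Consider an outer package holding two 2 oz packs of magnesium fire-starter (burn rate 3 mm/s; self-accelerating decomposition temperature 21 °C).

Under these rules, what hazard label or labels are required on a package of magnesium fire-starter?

Magnesium fire-starter: burn rate 3 mm/s > 2.5 mm/s → Class 4.2 (Flammable Solid).
Magnesium fire-starter: self-accelerating decomposition temperature 21 °C < 75 °C → Class 4.1 (Self-Reactive).
By the precedence rule Class 4.2 is primary and Class 4.1 is subsidiary, and that rule requires both labels on the package.

Class 4.1 and 4.2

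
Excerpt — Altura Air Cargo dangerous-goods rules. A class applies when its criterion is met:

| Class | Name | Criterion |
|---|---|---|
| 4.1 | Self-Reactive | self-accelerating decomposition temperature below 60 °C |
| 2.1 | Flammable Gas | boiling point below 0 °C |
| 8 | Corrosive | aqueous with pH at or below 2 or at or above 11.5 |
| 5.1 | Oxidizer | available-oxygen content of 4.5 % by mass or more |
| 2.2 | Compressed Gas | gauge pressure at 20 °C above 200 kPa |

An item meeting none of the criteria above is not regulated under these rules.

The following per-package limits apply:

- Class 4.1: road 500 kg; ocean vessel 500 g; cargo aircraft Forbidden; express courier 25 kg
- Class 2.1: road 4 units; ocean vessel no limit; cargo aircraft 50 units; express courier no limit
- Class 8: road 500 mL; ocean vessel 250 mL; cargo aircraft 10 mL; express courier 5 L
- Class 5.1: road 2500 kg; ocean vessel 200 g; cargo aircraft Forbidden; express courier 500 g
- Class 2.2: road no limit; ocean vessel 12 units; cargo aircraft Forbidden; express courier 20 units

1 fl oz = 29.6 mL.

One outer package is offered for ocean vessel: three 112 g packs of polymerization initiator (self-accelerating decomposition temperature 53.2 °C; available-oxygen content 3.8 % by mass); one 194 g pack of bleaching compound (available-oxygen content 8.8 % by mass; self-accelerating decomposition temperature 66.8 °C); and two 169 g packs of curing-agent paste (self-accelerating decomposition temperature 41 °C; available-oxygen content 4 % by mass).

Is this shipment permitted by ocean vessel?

Polymerization initiator: self-accelerating decomposition temperature 53.2 °C < 60 °C → Class 4.1 (Self-Reactive).
Bleaching compound: available-oxygen content 8.8 % by mass ≥ 4.5 % by mass → Class 5.1 (Oxidizer).
With self-accelerating decomposition temperature 41 °C (< 60 °C), the curing-agent paste falls in Class 4.1.
Class 4.1 net quantity: (three 112 g packs = 336 g) + (two 169 g packs = 338 g) = 674 g.
That exceeds the Class 4.1 ocean vessel limit of 500 g.
Class 5.1 quantity: 194 g.
That is within the Class 5.1 ocean vessel limit of 200 g.

No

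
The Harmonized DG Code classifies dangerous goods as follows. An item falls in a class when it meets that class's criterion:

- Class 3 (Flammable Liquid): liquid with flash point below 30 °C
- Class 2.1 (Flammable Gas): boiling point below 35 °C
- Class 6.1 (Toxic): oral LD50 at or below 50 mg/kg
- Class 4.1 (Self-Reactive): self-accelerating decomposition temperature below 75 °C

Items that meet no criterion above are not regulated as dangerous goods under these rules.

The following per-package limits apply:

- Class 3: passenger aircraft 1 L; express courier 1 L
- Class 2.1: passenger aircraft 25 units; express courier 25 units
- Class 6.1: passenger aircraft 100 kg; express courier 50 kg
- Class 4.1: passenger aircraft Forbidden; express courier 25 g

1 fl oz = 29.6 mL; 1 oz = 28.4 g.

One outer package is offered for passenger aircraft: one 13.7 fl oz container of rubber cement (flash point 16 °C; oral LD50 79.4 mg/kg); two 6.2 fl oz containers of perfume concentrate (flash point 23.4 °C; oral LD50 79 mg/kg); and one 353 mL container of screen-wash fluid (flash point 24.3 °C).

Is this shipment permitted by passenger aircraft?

With flash point 16 °C (< 30 °C), the rubber cement falls in Class 3.
With flash point 23.4 °C (< 30 °C), the perfume concentrate falls in Class 3.
With flash point 24.3 °C (< 30 °C), the screen-wash fluid falls in Class 3.
Total Class 3: (one 13.7 fl oz container = 405.52 mL) + (two 6.2 fl oz containers = 367.04 mL) + 353 mL = 1125.56 mL.
1125.56 mL exceeds the passenger aircraft limit of 1 L for Class 3.

No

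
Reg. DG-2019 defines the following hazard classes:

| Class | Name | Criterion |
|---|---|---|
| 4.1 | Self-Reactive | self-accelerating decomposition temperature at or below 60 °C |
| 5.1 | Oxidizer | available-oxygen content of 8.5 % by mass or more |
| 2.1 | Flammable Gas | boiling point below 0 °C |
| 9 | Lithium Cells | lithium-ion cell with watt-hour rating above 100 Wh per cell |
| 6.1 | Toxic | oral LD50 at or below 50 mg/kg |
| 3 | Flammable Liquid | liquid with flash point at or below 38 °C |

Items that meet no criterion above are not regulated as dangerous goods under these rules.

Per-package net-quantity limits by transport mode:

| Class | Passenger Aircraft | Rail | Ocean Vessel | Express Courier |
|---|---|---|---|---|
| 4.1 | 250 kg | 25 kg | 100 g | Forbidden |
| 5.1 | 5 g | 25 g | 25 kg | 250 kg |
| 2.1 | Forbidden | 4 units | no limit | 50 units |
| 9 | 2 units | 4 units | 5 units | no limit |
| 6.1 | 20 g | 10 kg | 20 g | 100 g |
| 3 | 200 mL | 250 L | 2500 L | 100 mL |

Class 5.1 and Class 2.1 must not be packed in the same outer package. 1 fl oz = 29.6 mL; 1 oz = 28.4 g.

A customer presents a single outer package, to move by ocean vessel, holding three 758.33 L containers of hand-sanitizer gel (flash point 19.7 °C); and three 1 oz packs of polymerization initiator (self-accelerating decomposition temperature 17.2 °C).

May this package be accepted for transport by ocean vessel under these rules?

Yes

The hand-sanitizer gel has flash point 19.7 °C, which is ≤ 38 °C, so it is Class 3 (Flammable Liquid).
The polymerization initiator has self-accelerating decomposition temperature 17.2 °C, which is ≤ 60 °C, so it is Class 4.1 (Self-Reactive).
Class 4.1 quantity: three 1 oz packs = 85.2 g.
85.2 g is within the ocean vessel limit of 100 g for Class 4.1.
Class 3 quantity: three 758.33 L containers = 2274.99 L.
That is within the Class 3 ocean vessel limit of 2500 L.
The segregation rule (Class 5.1 with Class 2.1) does not apply to Class 4.1 with Class 3.
Every hazard class is within its ocean vessel limit and no segregation rule is violated.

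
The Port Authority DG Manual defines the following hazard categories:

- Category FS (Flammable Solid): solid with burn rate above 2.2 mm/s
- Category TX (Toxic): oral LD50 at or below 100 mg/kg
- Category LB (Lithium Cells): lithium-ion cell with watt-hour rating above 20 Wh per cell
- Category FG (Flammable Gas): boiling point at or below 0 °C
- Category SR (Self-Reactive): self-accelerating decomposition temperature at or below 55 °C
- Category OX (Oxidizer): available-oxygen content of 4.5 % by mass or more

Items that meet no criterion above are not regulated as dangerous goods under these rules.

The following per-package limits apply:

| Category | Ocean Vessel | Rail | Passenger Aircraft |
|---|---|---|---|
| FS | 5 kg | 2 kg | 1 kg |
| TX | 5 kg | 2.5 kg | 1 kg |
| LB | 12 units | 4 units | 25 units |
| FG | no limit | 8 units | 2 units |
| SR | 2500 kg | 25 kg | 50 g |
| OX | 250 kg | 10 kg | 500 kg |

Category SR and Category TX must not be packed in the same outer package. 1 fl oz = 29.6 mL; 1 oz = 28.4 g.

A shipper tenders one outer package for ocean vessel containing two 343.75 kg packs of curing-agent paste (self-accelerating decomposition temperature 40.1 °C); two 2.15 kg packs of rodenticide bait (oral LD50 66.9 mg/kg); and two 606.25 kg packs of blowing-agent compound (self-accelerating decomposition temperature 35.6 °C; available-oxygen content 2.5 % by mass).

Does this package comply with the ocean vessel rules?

No

Curing-agent paste: self-accelerating decomposition temperature 40.1 °C ≤ 55 °C → Category SR (Self-Reactive).
Rodenticide bait: oral LD50 66.9 mg/kg ≤ 100 mg/kg → Category TX (Toxic).
With self-accelerating decomposition temperature 35.6 °C (≤ 55 °C), the blowing-agent compound falls in Category SR.
Category SR net quantity: (two 343.75 kg packs = 687.5 kg) + (two 606.25 kg packs = 1212.5 kg) = 1900 kg.
1900 kg is within the ocean vessel limit of 2500 kg for Category SR.
Category TX quantity: two 2.15 kg packs = 4.3 kg.
4.3 kg ≤ 5 kg (ocean vessel limit, Category TX) — within limit.
Category SR and Category TX may not share an outer package.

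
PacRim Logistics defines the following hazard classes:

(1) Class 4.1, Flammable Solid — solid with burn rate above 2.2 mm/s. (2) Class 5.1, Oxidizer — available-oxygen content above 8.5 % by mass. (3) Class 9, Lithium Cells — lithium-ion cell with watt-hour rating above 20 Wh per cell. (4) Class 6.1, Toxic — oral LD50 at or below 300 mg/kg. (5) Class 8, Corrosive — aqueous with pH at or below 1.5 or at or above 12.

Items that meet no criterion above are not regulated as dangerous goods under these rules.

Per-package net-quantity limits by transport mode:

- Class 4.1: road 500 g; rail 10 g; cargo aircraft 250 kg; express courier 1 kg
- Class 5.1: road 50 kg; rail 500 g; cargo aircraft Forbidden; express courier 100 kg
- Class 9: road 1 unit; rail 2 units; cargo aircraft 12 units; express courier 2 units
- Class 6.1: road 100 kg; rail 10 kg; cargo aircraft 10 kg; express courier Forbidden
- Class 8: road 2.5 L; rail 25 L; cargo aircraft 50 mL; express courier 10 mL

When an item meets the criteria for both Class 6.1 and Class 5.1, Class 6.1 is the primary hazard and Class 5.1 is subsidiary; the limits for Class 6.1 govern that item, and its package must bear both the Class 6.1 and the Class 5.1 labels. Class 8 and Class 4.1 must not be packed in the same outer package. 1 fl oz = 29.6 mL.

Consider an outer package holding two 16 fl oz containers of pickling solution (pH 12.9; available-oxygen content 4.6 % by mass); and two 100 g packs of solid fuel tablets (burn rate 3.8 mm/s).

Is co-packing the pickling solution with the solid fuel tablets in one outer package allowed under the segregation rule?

No

Pickling solution: pH 12.9 ≥ 12 → Class 8 (Corrosive).
Burn rate 3.8 mm/s meets the Class 4.1 criterion (Flammable Solid), so the solid fuel tablets are Class 4.1.
Class 8 and Class 4.1 may not share an outer package.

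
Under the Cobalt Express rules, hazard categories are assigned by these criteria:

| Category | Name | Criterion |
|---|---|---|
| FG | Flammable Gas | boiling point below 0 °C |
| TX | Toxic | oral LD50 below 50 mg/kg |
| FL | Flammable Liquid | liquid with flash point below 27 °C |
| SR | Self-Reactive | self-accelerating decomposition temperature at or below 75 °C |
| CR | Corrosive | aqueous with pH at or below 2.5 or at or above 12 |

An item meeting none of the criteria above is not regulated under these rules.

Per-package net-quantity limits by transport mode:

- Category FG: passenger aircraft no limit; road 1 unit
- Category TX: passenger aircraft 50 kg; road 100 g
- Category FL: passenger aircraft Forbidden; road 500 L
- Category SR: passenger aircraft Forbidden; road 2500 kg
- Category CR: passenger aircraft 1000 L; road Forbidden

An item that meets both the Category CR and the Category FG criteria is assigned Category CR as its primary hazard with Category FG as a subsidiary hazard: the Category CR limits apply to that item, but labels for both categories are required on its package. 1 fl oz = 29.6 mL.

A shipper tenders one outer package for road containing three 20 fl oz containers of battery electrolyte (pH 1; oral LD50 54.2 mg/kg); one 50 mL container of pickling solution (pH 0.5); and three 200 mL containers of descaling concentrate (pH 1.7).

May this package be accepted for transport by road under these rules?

No

With pH 1 (≤ 2.5), the battery electrolyte falls in Category CR.
Pickling solution: pH 0.5 ≤ 2.5 → Category CR (Corrosive).
The descaling concentrate has pH 1.7, which is ≤ 2.5, so it is Category CR (Corrosive).
Category CR net quantity: (three 20 fl oz containers = 1.776 L) + 50 mL + (three 200 mL containers = 600 mL) = 2.426 L.
By road, Category CR is Forbidden regardless of quantity.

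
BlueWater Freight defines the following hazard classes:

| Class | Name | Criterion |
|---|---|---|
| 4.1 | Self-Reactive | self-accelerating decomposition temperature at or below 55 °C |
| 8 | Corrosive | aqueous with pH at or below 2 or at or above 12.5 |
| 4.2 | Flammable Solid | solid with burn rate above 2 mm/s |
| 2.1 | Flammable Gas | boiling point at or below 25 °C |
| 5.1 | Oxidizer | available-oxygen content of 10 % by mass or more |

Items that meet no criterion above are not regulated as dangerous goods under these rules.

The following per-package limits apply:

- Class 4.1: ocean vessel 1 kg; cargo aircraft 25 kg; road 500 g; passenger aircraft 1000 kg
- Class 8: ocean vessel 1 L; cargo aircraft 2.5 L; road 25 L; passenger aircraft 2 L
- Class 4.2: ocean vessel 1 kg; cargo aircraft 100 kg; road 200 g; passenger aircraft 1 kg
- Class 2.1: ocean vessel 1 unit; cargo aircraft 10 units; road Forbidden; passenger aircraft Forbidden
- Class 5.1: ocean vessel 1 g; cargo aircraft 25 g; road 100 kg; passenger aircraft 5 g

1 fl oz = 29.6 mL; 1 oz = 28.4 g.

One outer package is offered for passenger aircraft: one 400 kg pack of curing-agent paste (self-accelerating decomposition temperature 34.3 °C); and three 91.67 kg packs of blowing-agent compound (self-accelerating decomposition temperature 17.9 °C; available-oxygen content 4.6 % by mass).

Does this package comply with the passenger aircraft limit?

Yes

With self-accelerating decomposition temperature 34.3 °C (≤ 55 °C), the curing-agent paste falls in Class 4.1.
Blowing-agent compound: self-accelerating decomposition temperature 17.9 °C ≤ 55 °C → Class 4.1 (Self-Reactive).
Class 4.1 net quantity: 400 kg + (three 91.67 kg packs = 275.01 kg) = 675.01 kg.
675.01 kg ≤ 1000 kg (passenger aircraft limit, Class 4.1) — within limit.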